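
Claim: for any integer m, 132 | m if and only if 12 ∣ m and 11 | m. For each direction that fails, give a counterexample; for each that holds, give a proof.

(→) If 132 ∣ m, write m = 132q. Since 132 = 11·12, m = 12·(11q), so 12 ∣ m; and since 132 = 12·11, m = 11·(12q), so 11 ∣ m.

(←) Suppose 12 ∣ m and 11 ∣ m. Any common multiple of 12 and 11 is a multiple of their lcm; here gcd(12, 11) = 1, so lcm(12, 11) = 12·11 = 132, so 132 ∣ m.

Both directions hold; the statement is true.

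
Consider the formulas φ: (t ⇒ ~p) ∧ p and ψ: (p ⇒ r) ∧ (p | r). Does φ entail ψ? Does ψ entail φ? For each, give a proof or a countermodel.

(⇒) fails and (⇐) fails.

(⇒) This fails. Under p = T, r = F, t = F, the left side is true but the right side is false.

(⇐) This fails. Under p = F, r = T, t = F, the left side is false but the right side is true.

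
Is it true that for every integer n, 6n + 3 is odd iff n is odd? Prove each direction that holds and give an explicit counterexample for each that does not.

(⇒) fails; (⇐) holds.

Forward direction. This fails: take n = 2. Then 6n + 3 = 15, which is odd, yet n = 2 is even, not odd.

Converse. Suppose n is odd. Since 6 is even, 6n is even for every n, so 6n + 3 has the same parity as 3, which is odd. Hence 6n + 3 is odd.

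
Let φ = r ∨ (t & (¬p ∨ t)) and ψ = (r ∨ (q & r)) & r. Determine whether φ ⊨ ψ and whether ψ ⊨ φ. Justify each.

The forward direction fails; the converse holds.

[⇒] This fails. Under t = T, r = F, q = F, p = F, the left side is true but the right side is false.

[⇐] Assume the antecedent. If r is true, r ∨ (t & (¬p ∨ t)) reduces to true regardless of the other variables. If r is false, the antecedent cannot hold. Either way r ∨ (t & (¬p ∨ t)) holds.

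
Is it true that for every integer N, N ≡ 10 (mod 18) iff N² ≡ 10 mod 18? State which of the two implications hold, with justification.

(⇒) Suppose N ≡ 10 (mod 18). Write N = 18j + 10. Then (18j + 10)² = 324j² + 360j + 100 = 18(18j² + 20j + 5) + 10, so N² ≡ 10 (mod 18).

(⇐) This fails: take N = 8. Then 8² = 64 ≡ 10 (mod 18), yet 8 ≡ 8 (mod 18), not 10.

The forward direction holds; the converse fails.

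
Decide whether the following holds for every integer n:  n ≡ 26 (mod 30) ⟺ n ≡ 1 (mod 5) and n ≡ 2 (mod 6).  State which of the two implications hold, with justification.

Both directions hold.

[⇒] Suppose n ≡ 26 (mod 30); write n = 30j + 26. Since 5 ∣ 30, reducing mod 5 gives n ≡ 26 ≡ 1 (mod 5); since 6 ∣ 30, reducing mod 6 gives n ≡ 26 ≡ 2 (mod 6).

[⇐] Conversely, if n ≡ 1 (mod 5) and n ≡ 2 (mod 6), then by the Chinese remainder theorem n ≡ 26 (mod 30). This is exactly n ≡ 26 (mod 30).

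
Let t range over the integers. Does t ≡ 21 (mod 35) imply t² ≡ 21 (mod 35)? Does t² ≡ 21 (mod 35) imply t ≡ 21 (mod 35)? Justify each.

The forward direction holds; the converse fails.

[⇒] Suppose t ≡ 21 (mod 35). Write t = 35j + 21. Then (35j + 21)² = 1225j² + 1470j + 441 = 35(35j² + 42j + 12) + 21, so t² ≡ 21 (mod 35).

[⇐] This fails: take t = 14. Then 14² = 196 ≡ 21 (mod 35), yet 14 ≡ 14 (mod 35), not 21.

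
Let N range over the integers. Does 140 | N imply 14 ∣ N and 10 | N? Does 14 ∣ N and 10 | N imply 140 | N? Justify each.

[⇒] If 140 ∣ N, write N = 140q. Since 140 = 10·14, N = 14·(10q), so 14 ∣ N; and since 140 = 14·10, N = 10·(14q), so 10 ∣ N.

[⇐] This fails: take N = 70. Both 14 ∣ 70 and 10 ∣ 70, yet 70 is not a multiple of 140 (since 70 = 0·140 + 70), so 140 ∤ 70.

Only the forward implication holds.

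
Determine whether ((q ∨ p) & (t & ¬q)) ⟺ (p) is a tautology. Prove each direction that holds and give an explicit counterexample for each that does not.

Forward direction. Assume the antecedent. If t is true, the antecedent forces (t = T, q = F, p = T), and p holds there. If t is false, the antecedent cannot hold. Either way p holds.

Converse. This fails. Under t = F, q = F, p = T, the left side is false but the right side is true.

Only the forward implication holds.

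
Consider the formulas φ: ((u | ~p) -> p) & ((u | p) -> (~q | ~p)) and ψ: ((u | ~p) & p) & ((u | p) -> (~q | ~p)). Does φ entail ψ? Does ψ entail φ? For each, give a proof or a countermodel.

(→) This fails. Under u = F, q = F, p = T, the left side is true but the right side is false.

(←) Assume the antecedent. If u is true, the antecedent forces (u = T, q = F, p = T), and the consequent holds there. If u is false, the antecedent cannot hold. Either way the consequent holds.

Only the converse holds.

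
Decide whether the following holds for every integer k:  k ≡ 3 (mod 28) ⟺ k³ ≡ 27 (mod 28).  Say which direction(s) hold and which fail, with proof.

(⟹) Suppose k ≡ 3 (mod 28). Write k = 28j + 3. Then (28j + 3)³ = 21952j³ + 7056j² + 756j + 27 = 28(784j³ + 252j² + 27j) + 27, so k³ ≡ 27 (mod 28).

(⟸) This fails: take k = 19. Then 19³ = 6859 ≡ 27 (mod 28), yet 19 ≡ 19 (mod 28), not 3.

Only the forward direction holds.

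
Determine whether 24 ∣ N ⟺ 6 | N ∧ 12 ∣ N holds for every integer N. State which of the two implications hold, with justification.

(⟹) If 24 ∣ N, write N = 24q. Since 24 = 4·6, N = 6·(4q), so 6 ∣ N; and since 24 = 2·12, N = 12·(2q), so 12 ∣ N.

(⟸) This fails: take N = 12. Both 6 ∣ 12 and 12 ∣ 12, yet 12 is not a multiple of 24 (since 12 = 0·24 + 12), so 24 ∤ 12.

The forward direction holds; the converse fails.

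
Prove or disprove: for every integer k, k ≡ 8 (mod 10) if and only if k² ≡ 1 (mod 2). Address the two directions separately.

Neither direction holds.

Forward direction. This fails: take k = 8. Then 8 ≡ 8 (mod 10), but 8² = 64 ≡ 0 (mod 2), not 1.

Converse. This fails: take k = 1. Then 1² = 1 ≡ 1 (mod 2), yet 1 ≡ 1 (mod 10), not 8.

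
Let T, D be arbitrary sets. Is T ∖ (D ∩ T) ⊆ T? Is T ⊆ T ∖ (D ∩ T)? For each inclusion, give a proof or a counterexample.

The sets are not equal: only the forward inclusion holds.

(⟹) Let x ∈ T ∖ (D ∩ T). Then x ∈ T and x ∉ D, from which x ∈ T.

(⟸) This inclusion fails. Take T = {1}, D = {1}; then 1 ∈ T but 1 ∉ T ∖ (D ∩ T).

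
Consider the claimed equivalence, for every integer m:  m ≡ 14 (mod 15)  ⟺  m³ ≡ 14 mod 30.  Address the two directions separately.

Not equivalent: only (⇐) holds.

(⇒) This fails: take m = 29. Then 29 ≡ 14 (mod 15), but 29³ = 24389 ≡ 29 (mod 30), not 14.

(⇐) Conversely, the residues r modulo 30 with r³ ≡ 14 (mod 30) are exactly {14}, and each is ≡ 14 (mod 15).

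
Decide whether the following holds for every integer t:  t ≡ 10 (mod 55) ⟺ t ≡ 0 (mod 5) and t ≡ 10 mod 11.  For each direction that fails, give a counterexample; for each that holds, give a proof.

Both implications hold.

[⇒] Suppose t ≡ 10 (mod 55); write t = 55j + 10. Since 5 ∣ 55, reducing mod 5 gives t ≡ 10 ≡ 0 (mod 5); since 11 ∣ 55, reducing mod 11 gives t ≡ 10 (mod 11).

[⇐] Conversely, if t ≡ 0 (mod 5) and t ≡ 10 (mod 11), then by the Chinese remainder theorem t ≡ 10 (mod 55). This is exactly t ≡ 10 (mod 55).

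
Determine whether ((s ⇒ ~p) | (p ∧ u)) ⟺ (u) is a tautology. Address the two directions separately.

(⟹) This fails. Under s = F, u = F, p = F, the left side is true but the right side is false.

(⟸) Assume the antecedent. If s is true, the antecedent forces (s = T, u = T, p = F) or (s = T, u = T, p = T), and (s ⇒ ~p) | (p ∧ u) holds there. If s is false, (s ⇒ ~p) | (p ∧ u) reduces to true regardless of the other variables. Either way (s ⇒ ~p) | (p ∧ u) holds.

Only the converse holds.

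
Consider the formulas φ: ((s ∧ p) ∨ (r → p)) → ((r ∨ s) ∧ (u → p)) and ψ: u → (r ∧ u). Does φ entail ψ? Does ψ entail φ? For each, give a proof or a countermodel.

Forward direction. This fails. Under u = T, s = T, r = F, p = T, the left side is true but the right side is false.

Converse. This fails. Under u = F, s = F, r = F, p = F, the left side is false but the right side is true.

Neither implication holds.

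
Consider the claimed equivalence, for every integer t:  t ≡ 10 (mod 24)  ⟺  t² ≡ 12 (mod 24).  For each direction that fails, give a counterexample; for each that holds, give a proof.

(⇒) fails and (⇐) fails.

Forward direction. This fails: take t = 10. Then 10 ≡ 10 (mod 24), but 10² = 100 ≡ 4 (mod 24), not 12.

Converse. This fails: take t = 6. Then 6² = 36 ≡ 12 (mod 24), yet 6 ≡ 6 (mod 24), not 10.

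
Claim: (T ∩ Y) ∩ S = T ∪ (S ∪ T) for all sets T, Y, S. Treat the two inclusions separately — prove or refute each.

Forward inclusion. Let x ∈ (T ∩ Y) ∩ S. Then x ∈ T ∩ Y ∩ S, from which x ∈ T ∪ (S ∪ T).

Reverse inclusion. This inclusion fails. Take T = {1}, Y = ∅, S = ∅; then 1 ∈ T ∪ (S ∪ T) but 1 ∉ (T ∩ Y) ∩ S.

(⊆) holds; (⊇) fails.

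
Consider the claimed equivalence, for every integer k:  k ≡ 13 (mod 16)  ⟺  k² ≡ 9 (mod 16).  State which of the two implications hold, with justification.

The forward direction holds; the converse fails.

Converse. This fails: take k = 3. Then 3² = 9 ≡ 9 (mod 16), yet 3 ≡ 3 (mod 16), not 13.

Forward direction. Suppose k ≡ 13 (mod 16). Write k = 16j + 13. Then (16j + 13)² = 256j² + 416j + 169 = 16(16j² + 26j + 10) + 9, so k² ≡ 9 (mod 16).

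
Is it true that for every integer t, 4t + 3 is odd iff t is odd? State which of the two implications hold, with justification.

The forward direction fails; the converse holds.

[⇒] This fails: take t = 0. Then 4t + 3 = 3, which is odd, yet t = 0 is even, not odd.

[⇐] Suppose t is odd. Since 4 is even, 4t is even for every t, so 4t + 3 has the same parity as 3, which is odd. Hence 4t + 3 is odd.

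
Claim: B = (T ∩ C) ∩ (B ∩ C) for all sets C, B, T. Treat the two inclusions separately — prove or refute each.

The sets are not equal: only the reverse inclusion holds.

(⟹) This inclusion fails. Take C = ∅, B = {1}, T = ∅; then 1 ∈ B but 1 ∉ (T ∩ C) ∩ (B ∩ C).

(⟸) Let x ∈ (T ∩ C) ∩ (B ∩ C). Then x ∈ C ∩ B ∩ T, from which x ∈ B.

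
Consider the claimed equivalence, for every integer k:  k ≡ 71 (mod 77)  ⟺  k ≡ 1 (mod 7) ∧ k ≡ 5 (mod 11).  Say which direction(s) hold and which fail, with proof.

Both directions hold; the statement is true.

Forward direction. Suppose k ≡ 71 (mod 77); write k = 77j + 71. Since 7 ∣ 77, reducing mod 7 gives k ≡ 71 ≡ 1 (mod 7); since 11 ∣ 77, reducing mod 11 gives k ≡ 71 ≡ 5 (mod 11).

Converse. If k ≡ 1 (mod 7) and k ≡ 5 (mod 11), then by the Chinese remainder theorem k ≡ 71 (mod 77). This is exactly k ≡ 71 (mod 77).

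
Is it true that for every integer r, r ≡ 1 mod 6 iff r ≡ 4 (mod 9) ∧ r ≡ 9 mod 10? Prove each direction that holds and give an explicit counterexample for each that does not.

Forward direction. This fails: r = 1 gives 1 ≡ 1 (mod 6) but 1 ≡ 1 (mod 9), so the conjunction on the right does not hold.

Converse. If r ≡ 4 (mod 9) and r ≡ 9 (mod 10), then by the Chinese remainder theorem r ≡ 49 (mod 90). Since 49 ≡ 1 (mod 6) and 6 ∣ 90, we get r ≡ 1 (mod 6).

Only the reverse direction holds.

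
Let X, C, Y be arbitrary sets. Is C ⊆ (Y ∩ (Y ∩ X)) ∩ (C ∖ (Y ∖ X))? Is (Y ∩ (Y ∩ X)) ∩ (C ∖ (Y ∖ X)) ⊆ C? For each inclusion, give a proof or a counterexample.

Forward inclusion. This inclusion fails. Take X = ∅, C = {1}, Y = ∅; then 1 ∈ C but 1 ∉ (Y ∩ (Y ∩ X)) ∩ (C ∖ (Y ∖ X)).

Reverse inclusion. Let x ∈ (Y ∩ (Y ∩ X)) ∩ (C ∖ (Y ∖ X)). Then x ∈ X ∩ C ∩ Y, from which x ∈ C.

Only the reverse inclusion holds.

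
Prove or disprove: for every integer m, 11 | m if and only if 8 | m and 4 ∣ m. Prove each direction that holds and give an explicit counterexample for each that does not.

Both directions fail.

[⇒] This fails: take m = 11. Certainly 11 ∣ 11, but 8 ∤ 11.

[⇐] This fails: take m = 8. Both 8 ∣ 8 and 4 ∣ 8, yet 8 is not a multiple of 11 (since 8 = 0·11 + 8), so 11 ∤ 8.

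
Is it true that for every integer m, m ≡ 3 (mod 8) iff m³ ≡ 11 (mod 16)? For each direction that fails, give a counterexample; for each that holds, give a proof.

The forward direction fails; the converse holds.

(←) The residues r modulo 16 with r³ ≡ 11 (mod 16) are exactly {3}, and each is ≡ 3 (mod 8).

(→) This fails: take m = 11. Then 11 ≡ 3 (mod 8), but 11³ = 1331 ≡ 3 (mod 16), not 11.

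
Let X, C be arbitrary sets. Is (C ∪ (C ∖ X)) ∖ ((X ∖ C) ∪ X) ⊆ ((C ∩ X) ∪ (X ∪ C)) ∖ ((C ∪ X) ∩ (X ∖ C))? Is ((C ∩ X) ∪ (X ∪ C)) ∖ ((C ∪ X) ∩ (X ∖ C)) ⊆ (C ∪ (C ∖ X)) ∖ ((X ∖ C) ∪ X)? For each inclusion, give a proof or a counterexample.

Reverse inclusion. This inclusion fails. Take X = {1}, C = {1}; then 1 ∈ ((C ∩ X) ∪ (X ∪ C)) ∖ ((C ∪ X) ∩ (X ∖ C)) but 1 ∉ (C ∪ (C ∖ X)) ∖ ((X ∖ C) ∪ X).

Forward inclusion. Let x ∈ (C ∪ (C ∖ X)) ∖ ((X ∖ C) ∪ X). Then x ∈ C and x ∉ X, from which x ∈ ((C ∩ X) ∪ (X ∪ C)) ∖ ((C ∪ X) ∩ (X ∖ C)).

(⊆) holds; (⊇) fails.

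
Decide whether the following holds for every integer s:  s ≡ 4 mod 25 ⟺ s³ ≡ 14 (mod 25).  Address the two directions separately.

Both directions hold.

Forward direction. Suppose s ≡ 4 mod 25. Write s = 25j + 4. Then (25j + 4)³ = 15625j³ + 7500j² + 1200j + 64 = 25(625j³ + 300j² + 48j + 2) + 14, so s³ ≡ 14 (mod 25).

Converse. Suppose s³ ≡ 14 (mod 25). The only residue r in {0, …, 24} with r³ ≡ 14 (mod 25) is r = 4, so s ≡ 4 (mod 25).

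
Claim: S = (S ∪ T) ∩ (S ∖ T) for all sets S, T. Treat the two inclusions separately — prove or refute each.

Reverse inclusion. Let x ∈ (S ∪ T) ∩ (S ∖ T). Then x ∈ S and x ∉ T, from which x ∈ S.

Forward inclusion. This inclusion fails. Take S = {1}, T = {1}; then 1 ∈ S but 1 ∉ (S ∪ T) ∩ (S ∖ T).

Only the reverse inclusion holds.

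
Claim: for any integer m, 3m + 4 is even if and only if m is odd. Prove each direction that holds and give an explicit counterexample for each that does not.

(⇒) fails and (⇐) fails.

[⇒] This fails: m = 6 gives 3m + 4 = 22, which is even, but 6 is even, not odd.

[⇐] This also fails: m = 3 is odd, but 3m + 4 = 13 is odd, not even.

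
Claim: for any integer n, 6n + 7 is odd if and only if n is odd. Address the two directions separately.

The forward direction fails; the converse holds.

Forward direction. This fails: take n = 2. Then 6n + 7 = 19, which is odd, yet n = 2 is even, not odd.

Converse. Suppose n is odd. Since 6 is even, 6n is even for every n, so 6n + 7 has the same parity as 7, which is odd. Hence 6n + 7 is odd.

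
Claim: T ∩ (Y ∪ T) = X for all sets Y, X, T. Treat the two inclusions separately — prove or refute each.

Forward inclusion. This inclusion fails. Take Y = ∅, X = ∅, T = {1}; then 1 ∈ T ∩ (Y ∪ T) but 1 ∉ X.

Reverse inclusion. This inclusion fails. Take Y = ∅, X = {1}, T = ∅; then 1 ∈ X but 1 ∉ T ∩ (Y ∪ T).

(⊆) fails and (⊇) fails.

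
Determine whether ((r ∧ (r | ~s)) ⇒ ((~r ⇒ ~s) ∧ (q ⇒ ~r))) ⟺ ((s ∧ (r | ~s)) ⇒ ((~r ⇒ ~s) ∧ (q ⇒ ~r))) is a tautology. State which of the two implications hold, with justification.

Only the forward implication holds.

(⇒) Assume the antecedent. If q is true, the antecedent forces (s = F, q = T, r = F) or (s = T, q = T, r = F), and the consequent holds there. If q is false, the consequent reduces to true regardless of the other variables. Either way the consequent holds.

(⇐) This fails. Under s = F, q = T, r = T, the left side is false but the right side is true.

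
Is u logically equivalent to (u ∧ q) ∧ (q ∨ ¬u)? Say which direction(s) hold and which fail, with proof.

(⟸) Assume the antecedent. If q is true, the antecedent forces (q = T, u = T), and u holds there. If q is false, the antecedent cannot hold. Either way u holds.

(⟹) This fails. Under q = F, u = T, the left side is true but the right side is false.

(⇒) fails; (⇐) holds.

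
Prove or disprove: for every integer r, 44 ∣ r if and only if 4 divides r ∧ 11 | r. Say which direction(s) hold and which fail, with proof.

(⇐) Suppose 4 ∣ r and 11 ∣ r. Any common multiple of 4 and 11 is a multiple of their lcm; here gcd(4, 11) = 1, so lcm(4, 11) = 4·11 = 44, so 44 ∣ r.

(⇒) If 44 ∣ r, write r = 44q. Since 44 = 11·4, r = 4·(11q), so 4 ∣ r; and since 44 = 4·11, r = 11·(4q), so 11 ∣ r.

Both directions hold.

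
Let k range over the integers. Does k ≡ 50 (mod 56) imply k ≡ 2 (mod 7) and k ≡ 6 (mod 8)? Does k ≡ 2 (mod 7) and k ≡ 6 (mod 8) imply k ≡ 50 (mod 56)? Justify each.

(→) This fails: k = 50 gives 50 ≡ 50 (mod 56) but 50 ≡ 1 (mod 7), so the conjunction on the right does not hold.

(←) This fails: k = 30 satisfies both congruences on the right (30 ≡ 2 mod 7 and 30 ≡ 6 mod 8) yet 30 ≡ 30 (mod 56), not 50.

Neither implication holds.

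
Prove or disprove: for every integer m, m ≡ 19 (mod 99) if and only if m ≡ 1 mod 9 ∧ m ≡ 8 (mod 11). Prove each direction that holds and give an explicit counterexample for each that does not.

The biconditional holds.

(⟸) If m ≡ 1 (mod 9) and m ≡ 8 (mod 11), then by the Chinese remainder theorem m ≡ 19 (mod 99). This is exactly m ≡ 19 (mod 99).

(⟹) Suppose m ≡ 19 (mod 99); write m = 99j + 19. Since 9 ∣ 99, reducing mod 9 gives m ≡ 19 ≡ 1 (mod 9); since 11 ∣ 99, reducing mod 11 gives m ≡ 19 ≡ 8 (mod 11).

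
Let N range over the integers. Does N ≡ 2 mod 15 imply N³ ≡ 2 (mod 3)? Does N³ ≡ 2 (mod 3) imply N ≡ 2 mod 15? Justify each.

[⇒] Suppose N ≡ 2 (mod 15). Then N³ ≡ 2³ = 8 (mod 15), and since 3 ∣ 15, also N³ ≡ 2 (mod 3).

[⇐] This fails: take N = 5. Then 5³ = 125 ≡ 2 (mod 3), yet 5 ≡ 5 (mod 15), not 2.

Not equivalent: only (⇒) holds.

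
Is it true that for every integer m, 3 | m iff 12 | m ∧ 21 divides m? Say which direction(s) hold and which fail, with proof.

Forward direction. This fails: take m = 3. Certainly 3 ∣ 3, but 12 ∤ 3.

Converse. Suppose 12 ∣ m and 21 ∣ m. Any common multiple of 12 and 21 is a multiple of their lcm; here lcm(12, 21) = 12·21/gcd(12, 21) = 252/3 = 84, so 84 ∣ m. Since 3 ∣ 84, it follows that 3 ∣ m.

Only the converse holds.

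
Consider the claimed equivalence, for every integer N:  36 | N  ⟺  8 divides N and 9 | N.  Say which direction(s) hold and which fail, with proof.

(⟹) This fails: take N = 36. Certainly 36 ∣ 36, but 8 ∤ 36.

(⟸) Suppose 8 ∣ N and 9 ∣ N. Any common multiple of 8 and 9 is a multiple of their lcm; here gcd(8, 9) = 1, so lcm(8, 9) = 8·9 = 72, so 72 ∣ N. Since 36 ∣ 72, it follows that 36 ∣ N.

(⇒) fails; (⇐) holds.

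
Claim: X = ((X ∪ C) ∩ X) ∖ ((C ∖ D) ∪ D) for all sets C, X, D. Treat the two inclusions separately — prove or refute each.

Reverse inclusion. Let x ∈ ((X ∪ C) ∩ X) ∖ ((C ∖ D) ∪ D). Then x ∈ X and x ∉ C, D, from which x ∈ X.

Forward inclusion. This inclusion fails. Take C = {1}, X = {1}, D = ∅; then 1 ∈ X but 1 ∉ ((X ∪ C) ∩ X) ∖ ((C ∖ D) ∪ D).

Only the reverse inclusion holds.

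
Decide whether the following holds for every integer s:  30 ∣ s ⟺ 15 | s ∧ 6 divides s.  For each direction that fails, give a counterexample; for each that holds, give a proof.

[⇒] If 30 ∣ s, write s = 30q. Since 30 = 2·15, s = 15·(2q), so 15 ∣ s; and since 30 = 5·6, s = 6·(5q), so 6 ∣ s.

[⇐] Suppose 15 ∣ s and 6 ∣ s. Any common multiple of 15 and 6 is a multiple of their lcm; here lcm(15, 6) = 15·6/gcd(15, 6) = 90/3 = 30, so 30 ∣ s.

Both directions hold.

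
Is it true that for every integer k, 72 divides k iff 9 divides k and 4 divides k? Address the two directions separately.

(⇒) holds; (⇐) fails.

(⇐) This fails: take k = 36. Both 9 ∣ 36 and 4 ∣ 36, yet 36 is not a multiple of 72 (since 36 = 0·72 + 36), so 72 ∤ 36.

(⇒) If 72 ∣ k, write k = 72q. Since 72 = 8·9, k = 9·(8q), so 9 ∣ k; and since 72 = 18·4, k = 4·(18q), so 4 ∣ k.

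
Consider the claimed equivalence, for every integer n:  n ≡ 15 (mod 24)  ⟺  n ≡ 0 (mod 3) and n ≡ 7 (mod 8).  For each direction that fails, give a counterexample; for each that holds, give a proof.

(⟹) Suppose n ≡ 15 (mod 24); write n = 24j + 15. Since 3 ∣ 24, reducing mod 3 gives n ≡ 15 ≡ 0 (mod 3); since 8 ∣ 24, reducing mod 8 gives n ≡ 15 ≡ 7 (mod 8).

(⟸) Conversely, if n ≡ 0 (mod 3) and n ≡ 7 (mod 8), then by the Chinese remainder theorem n ≡ 15 (mod 24). This is exactly n ≡ 15 (mod 24).

Both directions hold.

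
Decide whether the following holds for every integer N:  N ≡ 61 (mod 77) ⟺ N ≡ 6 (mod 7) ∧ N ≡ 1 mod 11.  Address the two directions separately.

Forward direction. This fails: N = 61 gives 61 ≡ 61 (mod 77) but 61 ≡ 5 (mod 7), so the conjunction on the right does not hold.

Converse. This fails: N = 34 satisfies both congruences on the right (34 ≡ 6 mod 7 and 34 ≡ 1 mod 11) yet 34 ≡ 34 (mod 77), not 61.

Both directions fail.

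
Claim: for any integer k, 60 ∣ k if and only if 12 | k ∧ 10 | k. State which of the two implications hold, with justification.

Both directions hold; the statement is true.

[⇒] If 60 ∣ k, write k = 60q. Since 60 = 5·12, k = 12·(5q), so 12 ∣ k; and since 60 = 6·10, k = 10·(6q), so 10 ∣ k.

[⇐] Suppose 12 ∣ k and 10 ∣ k. Any common multiple of 12 and 10 is a multiple of their lcm; here lcm(12, 10) = 12·10/gcd(12, 10) = 120/2 = 60, so 60 ∣ k.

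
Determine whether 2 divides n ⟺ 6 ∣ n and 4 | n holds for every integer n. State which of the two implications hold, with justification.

(⇒) This fails: take n = 2. Certainly 2 ∣ 2, but 6 ∤ 2.

(⇐) Suppose 6 ∣ n and 4 ∣ n. Any common multiple of 6 and 4 is a multiple of their lcm; here lcm(6, 4) = 6·4/gcd(6, 4) = 24/2 = 12, so 12 ∣ n. Since 2 ∣ 12, it follows that 2 ∣ n.

Not equivalent: only (⇐) holds.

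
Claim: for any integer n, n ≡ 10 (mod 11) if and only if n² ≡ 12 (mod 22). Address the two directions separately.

Neither direction holds.

[⇒] This fails: take n = 21. Then 21 ≡ 10 (mod 11), but 21² = 441 ≡ 1 (mod 22), not 12.

[⇐] This fails: take n = 12. Then 12² = 144 ≡ 12 (mod 22), yet 12 ≡ 1 (mod 11), not 10.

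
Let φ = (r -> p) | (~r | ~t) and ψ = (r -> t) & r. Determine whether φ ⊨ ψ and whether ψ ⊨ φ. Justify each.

Forward direction. This fails. Under p = F, t = F, r = F, the left side is true but the right side is false.

Converse. This fails. Under p = F, t = T, r = T, the left side is false but the right side is true.

Neither direction holds.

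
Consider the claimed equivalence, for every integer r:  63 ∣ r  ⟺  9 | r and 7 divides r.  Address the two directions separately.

[⇒] If 63 ∣ r, write r = 63q. Since 63 = 7·9, r = 9·(7q), so 9 ∣ r; and since 63 = 9·7, r = 7·(9q), so 7 ∣ r.

[⇐] Suppose 9 ∣ r and 7 ∣ r. Any common multiple of 9 and 7 is a multiple of their lcm; here gcd(9, 7) = 1, so lcm(9, 7) = 9·7 = 63, so 63 ∣ r.

Both directions hold; the statement is true.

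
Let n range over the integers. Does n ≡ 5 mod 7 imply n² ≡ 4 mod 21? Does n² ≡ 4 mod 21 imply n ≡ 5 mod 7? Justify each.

(→) This fails: take n = 12. Then 12 ≡ 5 (mod 7), but 12² = 144 ≡ 18 (mod 21), not 4.

(←) This fails: take n = 2. Then 2² = 4 ≡ 4 (mod 21), yet 2 ≡ 2 (mod 7), not 5.

(⇒) fails and (⇐) fails.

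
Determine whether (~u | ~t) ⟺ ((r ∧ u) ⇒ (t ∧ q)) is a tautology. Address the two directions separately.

[⇒] This fails. Under r = T, q = F, t = F, u = T, the left side is true but the right side is false.

[⇐] This fails. Under r = F, q = F, t = T, u = T, the left side is false but the right side is true.

Neither implication holds.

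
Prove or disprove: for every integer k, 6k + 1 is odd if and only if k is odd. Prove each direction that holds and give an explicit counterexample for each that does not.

(⇒) fails; (⇐) holds.

Forward direction. This fails: take k = 4. Then 6k + 1 = 25, which is odd, yet k = 4 is even, not odd.

Converse. Suppose k is odd. Since 6 is even, 6k is even for every k, so 6k + 1 has the same parity as 1, which is odd. Hence 6k + 1 is odd.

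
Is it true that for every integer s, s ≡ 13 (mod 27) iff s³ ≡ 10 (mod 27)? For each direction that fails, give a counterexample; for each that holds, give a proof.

Converse. This fails: take s = 4. Then 4³ = 64 ≡ 10 (mod 27), yet 4 ≡ 4 (mod 27), not 13.

Forward direction. Suppose s ≡ 13 (mod 27). Write s = 27j + 13. Then (27j + 13)³ = 19683j³ + 28431j² + 13689j + 2197 = 27(729j³ + 1053j² + 507j + 81) + 10, so s³ ≡ 10 (mod 27).

Only the forward implication holds.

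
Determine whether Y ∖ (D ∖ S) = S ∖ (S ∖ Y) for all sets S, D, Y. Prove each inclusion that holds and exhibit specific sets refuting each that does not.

(⊆) fails; (⊇) holds.

(⟸) Let x ∈ S ∖ (S ∖ Y). Then either x ∈ S ∩ Y and x ∉ D; or x ∈ S ∩ D ∩ Y. In each case x ∈ Y ∖ (D ∖ S), so S ∖ (S ∖ Y) ⊆ Y ∖ (D ∖ S).

(⟹) This inclusion fails. Take S = ∅, D = ∅, Y = {1}; then 1 ∈ Y ∖ (D ∖ S) but 1 ∉ S ∖ (S ∖ Y).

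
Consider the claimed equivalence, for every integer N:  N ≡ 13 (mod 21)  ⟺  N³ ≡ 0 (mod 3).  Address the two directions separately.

(⇒) fails and (⇐) fails.

(→) This fails: take N = 13. Then 13 ≡ 13 (mod 21), but 13³ = 2197 ≡ 1 (mod 3), not 0.

(←) This fails: take N = 0. Then 0³ = 0 ≡ 0 (mod 3), yet 0 ≡ 0 (mod 21), not 13.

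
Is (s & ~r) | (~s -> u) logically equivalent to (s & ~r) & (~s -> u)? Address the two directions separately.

[⇒] This fails. Under u = T, s = F, r = F, the left side is true but the right side is false.

[⇐] Assume the antecedent. If u is true, (s & ~r) | (~s -> u) reduces to true regardless of the other variables. If u is false, the antecedent forces (u = F, s = T, r = F), and (s & ~r) | (~s -> u) holds there. Either way (s & ~r) | (~s -> u) holds.

The forward direction fails; the converse holds.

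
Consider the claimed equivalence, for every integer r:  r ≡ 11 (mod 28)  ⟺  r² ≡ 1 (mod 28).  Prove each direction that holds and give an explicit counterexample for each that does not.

Neither direction holds.

(⇒) This fails: take r = 11. Then 11 ≡ 11 (mod 28), but 11² = 121 ≡ 9 (mod 28), not 1.

(⇐) This fails: take r = 1. Then 1² = 1 ≡ 1 (mod 28), yet 1 ≡ 1 (mod 28), not 11.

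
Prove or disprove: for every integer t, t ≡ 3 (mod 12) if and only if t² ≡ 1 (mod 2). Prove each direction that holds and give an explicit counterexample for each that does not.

Not equivalent: only (⇒) holds.

(⇒) Suppose t ≡ 3 (mod 12). Then t² ≡ 3² = 9 (mod 12), and since 2 ∣ 12, also t² ≡ 1 (mod 2).

(⇐) This fails: take t = 1. Then 1² = 1 ≡ 1 (mod 2), yet 1 ≡ 1 (mod 12), not 3.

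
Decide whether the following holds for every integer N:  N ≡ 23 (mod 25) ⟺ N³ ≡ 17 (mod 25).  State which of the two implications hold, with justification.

Forward direction. Suppose N ≡ 23 (mod 25). Write N = 25j + 23. Then (25j + 23)³ = 15625j³ + 43125j² + 39675j + 12167 = 25(625j³ + 1725j² + 1587j + 486) + 17, so N³ ≡ 17 (mod 25).

Converse. Suppose N³ ≡ 17 (mod 25). The only residue r in {0, …, 24} with r³ ≡ 17 (mod 25) is r = 23, so N ≡ 23 (mod 25).

The biconditional holds.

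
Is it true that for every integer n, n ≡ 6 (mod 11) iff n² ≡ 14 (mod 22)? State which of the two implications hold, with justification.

Both directions fail.

[⇒] This fails: take n = 17. Then 17 ≡ 6 (mod 11), but 17² = 289 ≡ 3 (mod 22), not 14.

[⇐] This fails: take n = 16. Then 16² = 256 ≡ 14 (mod 22), yet 16 ≡ 5 (mod 11), not 6.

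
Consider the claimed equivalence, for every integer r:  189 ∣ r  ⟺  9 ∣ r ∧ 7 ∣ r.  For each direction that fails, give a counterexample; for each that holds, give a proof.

[⇒] If 189 ∣ r, write r = 189q. Since 189 = 21·9, r = 9·(21q), so 9 ∣ r; and since 189 = 27·7, r = 7·(27q), so 7 ∣ r.

[⇐] This fails: take r = 63. Both 9 ∣ 63 and 7 ∣ 63, yet 63 is not a multiple of 189 (since 63 = 0·189 + 63), so 189 ∤ 63.

Not equivalent: only (⇒) holds.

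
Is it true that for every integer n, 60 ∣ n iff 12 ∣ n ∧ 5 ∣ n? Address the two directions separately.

Both implications hold.

(←) Suppose 12 ∣ n and 5 ∣ n. Any common multiple of 12 and 5 is a multiple of their lcm; here gcd(12, 5) = 1, so lcm(12, 5) = 12·5 = 60, so 60 ∣ n.

(→) If 60 ∣ n, write n = 60q. Since 60 = 5·12, n = 12·(5q), so 12 ∣ n; and since 60 = 12·5, n = 5·(12q), so 5 ∣ n.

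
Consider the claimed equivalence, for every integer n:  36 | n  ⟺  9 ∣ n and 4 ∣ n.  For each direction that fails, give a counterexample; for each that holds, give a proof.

Both implications hold.

(⟸) Suppose 9 ∣ n and 4 ∣ n. Any common multiple of 9 and 4 is a multiple of their lcm; here gcd(9, 4) = 1, so lcm(9, 4) = 9·4 = 36, so 36 ∣ n.

(⟹) If 36 ∣ n, write n = 36q. Since 36 = 4·9, n = 9·(4q), so 9 ∣ n; and since 36 = 9·4, n = 4·(9q), so 4 ∣ n.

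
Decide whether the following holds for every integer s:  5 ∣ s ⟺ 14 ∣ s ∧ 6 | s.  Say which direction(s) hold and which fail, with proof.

(→) This fails: take s = 5. Certainly 5 ∣ 5, but 14 ∤ 5.

(←) This fails: take s = 42. Both 14 ∣ 42 and 6 ∣ 42, yet 42 is not a multiple of 5 (since 42 = 8·5 + 2), so 5 ∤ 42.

(⇒) fails and (⇐) fails.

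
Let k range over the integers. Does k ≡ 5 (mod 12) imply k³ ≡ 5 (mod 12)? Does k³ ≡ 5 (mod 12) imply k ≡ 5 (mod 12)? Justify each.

(⇐) Suppose k³ ≡ 5 (mod 12). The only residue r in {0, …, 11} with r³ ≡ 5 (mod 12) is r = 5, so k ≡ 5 (mod 12).

(⇒) Suppose k ≡ 5 (mod 12). Write k = 12j + 5. Then (12j + 5)³ = 1728j³ + 2160j² + 900j + 125 = 12(144j³ + 180j² + 75j + 10) + 5, so k³ ≡ 5 (mod 12).

Equivalent; both directions hold.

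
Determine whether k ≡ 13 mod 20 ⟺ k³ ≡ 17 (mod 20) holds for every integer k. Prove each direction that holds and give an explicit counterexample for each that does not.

(⟹) Suppose k ≡ 13 mod 20. Write k = 20j + 13. Then (20j + 13)³ = 8000j³ + 15600j² + 10140j + 2197 = 20(400j³ + 780j² + 507j + 109) + 17, so k³ ≡ 17 (mod 20).

(⟸) Conversely, suppose k³ ≡ 17 (mod 20). The only residue r in {0, …, 19} with r³ ≡ 17 (mod 20) is r = 13, so k ≡ 13 (mod 20).

Both directions hold.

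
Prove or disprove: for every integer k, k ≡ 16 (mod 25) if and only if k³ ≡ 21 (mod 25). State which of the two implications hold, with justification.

[⇒] Suppose k ≡ 16 (mod 25). Write k = 25j + 16. Then (25j + 16)³ = 15625j³ + 30000j² + 19200j + 4096 = 25(625j³ + 1200j² + 768j + 163) + 21, so k³ ≡ 21 (mod 25).

[⇐] Conversely, suppose k³ ≡ 21 (mod 25). The only residue r in {0, …, 24} with r³ ≡ 21 (mod 25) is r = 16, so k ≡ 16 (mod 25).

Both directions hold.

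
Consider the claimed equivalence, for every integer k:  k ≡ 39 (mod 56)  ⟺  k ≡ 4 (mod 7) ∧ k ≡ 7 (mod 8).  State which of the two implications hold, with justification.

[⇒] Suppose k ≡ 39 (mod 56); write k = 56j + 39. Since 7 ∣ 56, reducing mod 7 gives k ≡ 39 ≡ 4 (mod 7); since 8 ∣ 56, reducing mod 8 gives k ≡ 39 ≡ 7 (mod 8).

[⇐] Conversely, if k ≡ 4 (mod 7) and k ≡ 7 (mod 8), then by the Chinese remainder theorem k ≡ 39 (mod 56). This is exactly k ≡ 39 (mod 56).

Both implications hold.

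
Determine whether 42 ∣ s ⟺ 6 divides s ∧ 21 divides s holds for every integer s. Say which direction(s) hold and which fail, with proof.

[⇐] Suppose 6 ∣ s and 21 ∣ s. Any common multiple of 6 and 21 is a multiple of their lcm; here lcm(6, 21) = 6·21/gcd(6, 21) = 126/3 = 42, so 42 ∣ s.

[⇒] If 42 ∣ s, write s = 42q. Since 42 = 7·6, s = 6·(7q), so 6 ∣ s; and since 42 = 2·21, s = 21·(2q), so 21 ∣ s.

Equivalent; both directions hold.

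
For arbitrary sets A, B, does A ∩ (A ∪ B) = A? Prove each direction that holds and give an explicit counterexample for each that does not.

(⊇) Let x ∈ A. Then either x ∈ A and x ∉ B; or x ∈ A ∩ B. In each case x ∈ A ∩ (A ∪ B), so A ⊆ A ∩ (A ∪ B).

(⊆) Let x ∈ A ∩ (A ∪ B). Then either x ∈ A and x ∉ B; or x ∈ A ∩ B. In each case x ∈ A, so A ∩ (A ∪ B) ⊆ A.

The two sets are equal.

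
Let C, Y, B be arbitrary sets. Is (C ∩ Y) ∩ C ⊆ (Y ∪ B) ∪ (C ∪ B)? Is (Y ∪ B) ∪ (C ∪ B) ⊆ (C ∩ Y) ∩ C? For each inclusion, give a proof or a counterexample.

Forward inclusion. Let x ∈ (C ∩ Y) ∩ C. Then either x ∈ C ∩ Y and x ∉ B; or x ∈ C ∩ Y ∩ B. In each case x ∈ (Y ∪ B) ∪ (C ∪ B), so (C ∩ Y) ∩ C ⊆ (Y ∪ B) ∪ (C ∪ B).

Reverse inclusion. This inclusion fails. Take C = {1}, Y = ∅, B = ∅; then 1 ∈ (Y ∪ B) ∪ (C ∪ B) but 1 ∉ (C ∩ Y) ∩ C.

(⊆) holds; (⊇) fails.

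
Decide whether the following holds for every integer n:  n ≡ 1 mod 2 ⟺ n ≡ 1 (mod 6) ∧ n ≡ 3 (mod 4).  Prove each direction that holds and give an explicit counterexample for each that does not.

Only the converse holds.

[⇒] This fails: n = 1 gives 1 ≡ 1 (mod 2) but 1 ≡ 1 (mod 4), so the conjunction on the right does not hold.

[⇐] Conversely, if n ≡ 1 (mod 6) and n ≡ 3 (mod 4), then by the Chinese remainder theorem n ≡ 7 (mod 12). Since 7 ≡ 1 (mod 2) and 2 ∣ 12, we get n ≡ 1 (mod 2).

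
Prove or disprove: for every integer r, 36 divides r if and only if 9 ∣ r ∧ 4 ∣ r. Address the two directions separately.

(→) If 36 ∣ r, write r = 36q. Since 36 = 4·9, r = 9·(4q), so 9 ∣ r; and since 36 = 9·4, r = 4·(9q), so 4 ∣ r.

(←) Suppose 9 ∣ r and 4 ∣ r. Any common multiple of 9 and 4 is a multiple of their lcm; here gcd(9, 4) = 1, so lcm(9, 4) = 9·4 = 36, so 36 ∣ r.

Both directions hold; the statement is true.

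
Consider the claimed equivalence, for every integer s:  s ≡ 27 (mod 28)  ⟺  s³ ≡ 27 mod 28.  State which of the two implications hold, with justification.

Only the forward direction holds.

(⇒) Suppose s ≡ 27 (mod 28). Write s = 28j + 27. Then (28j + 27)³ = 21952j³ + 63504j² + 61236j + 19683 = 28(784j³ + 2268j² + 2187j + 702) + 27, so s³ ≡ 27 (mod 28).

(⇐) This fails: take s = 3. Then 3³ = 27 ≡ 27 (mod 28), yet 3 ≡ 3 (mod 28), not 27.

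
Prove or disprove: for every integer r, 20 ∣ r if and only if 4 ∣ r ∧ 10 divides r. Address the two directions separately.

The biconditional holds.

(⇐) Suppose 4 ∣ r and 10 ∣ r. Any common multiple of 4 and 10 is a multiple of their lcm; here lcm(4, 10) = 4·10/gcd(4, 10) = 40/2 = 20, so 20 ∣ r.

(⇒) If 20 ∣ r, write r = 20q. Since 20 = 5·4, r = 4·(5q), so 4 ∣ r; and since 20 = 2·10, r = 10·(2q), so 10 ∣ r.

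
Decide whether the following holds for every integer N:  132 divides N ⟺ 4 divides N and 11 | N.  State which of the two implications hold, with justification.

Forward direction. If 132 ∣ N, write N = 132q. Since 132 = 33·4, N = 4·(33q), so 4 ∣ N; and since 132 = 12·11, N = 11·(12q), so 11 ∣ N.

Converse. This fails: take N = 44. Both 4 ∣ 44 and 11 ∣ 44, yet 44 is not a multiple of 132 (since 44 = 0·132 + 44), so 132 ∤ 44.

The forward direction holds; the converse fails.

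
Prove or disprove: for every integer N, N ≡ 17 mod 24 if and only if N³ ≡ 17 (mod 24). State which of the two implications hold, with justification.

(⟹) Suppose N ≡ 17 mod 24. Write N = 24j + 17. Then (24j + 17)³ = 13824j³ + 29376j² + 20808j + 4913 = 24(576j³ + 1224j² + 867j + 204) + 17, so N³ ≡ 17 (mod 24).

(⟸) Conversely, suppose N³ ≡ 17 (mod 24). The only residue r in {0, …, 23} with r³ ≡ 17 (mod 24) is r = 17, so N ≡ 17 (mod 24).

The biconditional holds.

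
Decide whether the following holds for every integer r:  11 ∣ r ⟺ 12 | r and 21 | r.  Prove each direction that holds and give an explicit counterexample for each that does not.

Neither implication holds.

(⟹) This fails: take r = 11. Certainly 11 ∣ 11, but 12 ∤ 11.

(⟸) This fails: take r = 84. Both 12 ∣ 84 and 21 ∣ 84, yet 84 is not a multiple of 11 (since 84 = 7·11 + 7), so 11 ∤ 84.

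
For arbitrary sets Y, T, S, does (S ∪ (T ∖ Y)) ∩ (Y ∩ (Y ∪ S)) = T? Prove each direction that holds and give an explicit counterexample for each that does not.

Neither inclusion holds.

Forward inclusion. This inclusion fails. Take Y = {1}, T = ∅, S = {1}; then 1 ∈ (S ∪ (T ∖ Y)) ∩ (Y ∩ (Y ∪ S)) but 1 ∉ T.

Reverse inclusion. This inclusion fails. Take Y = ∅, T = {1}, S = ∅; then 1 ∈ T but 1 ∉ (S ∪ (T ∖ Y)) ∩ (Y ∩ (Y ∪ S)).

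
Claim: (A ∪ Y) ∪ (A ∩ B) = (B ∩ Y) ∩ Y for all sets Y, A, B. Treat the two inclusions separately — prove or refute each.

(⊇) Let x ∈ (B ∩ Y) ∩ Y. Then either x ∈ Y ∩ B and x ∉ A; or x ∈ Y ∩ A ∩ B. In each case x ∈ (A ∪ Y) ∪ (A ∩ B), so (B ∩ Y) ∩ Y ⊆ (A ∪ Y) ∪ (A ∩ B).

(⊆) This inclusion fails. Take Y = {1}, A = ∅, B = ∅; then 1 ∈ (A ∪ Y) ∪ (A ∩ B) but 1 ∉ (B ∩ Y) ∩ Y.

(⊆) fails; (⊇) holds.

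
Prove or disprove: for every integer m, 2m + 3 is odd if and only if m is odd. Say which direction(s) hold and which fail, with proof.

Forward direction. This fails: take m = 2. Then 2m + 3 = 7, which is odd, yet m = 2 is even, not odd.

Converse. Suppose m is odd. Since 2 is even, 2m is even for every m, so 2m + 3 has the same parity as 3, which is odd. Hence 2m + 3 is odd.

Not equivalent: only (⇐) holds.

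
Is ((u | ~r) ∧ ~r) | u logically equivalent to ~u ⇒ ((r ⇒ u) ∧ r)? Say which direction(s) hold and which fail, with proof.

Forward direction. This fails. Under r = F, u = F, the left side is true but the right side is false.

Converse. Assume the antecedent. If r is true, the antecedent forces (r = T, u = T), and ((u | ~r) ∧ ~r) | u holds there. If r is false, ((u | ~r) ∧ ~r) | u reduces to true regardless of the other variables. Either way ((u | ~r) ∧ ~r) | u holds.

(⇒) fails; (⇐) holds.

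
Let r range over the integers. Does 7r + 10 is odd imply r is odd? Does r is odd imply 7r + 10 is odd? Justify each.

Both directions hold.

(⇒) Suppose 7r + 10 is odd. Since 7 is odd, 7r and r have the same parity, so 7r + 10 ≡ r + 10 (mod 2). As 10 is even, 7r + 10 is odd exactly when r is odd. Thus r is odd.

(⇐) Conversely, suppose r is odd; write r = 2j + 1. Then 7r + 10 = 7·(2j + 1) + 10 = 2·7j + 17, which is odd.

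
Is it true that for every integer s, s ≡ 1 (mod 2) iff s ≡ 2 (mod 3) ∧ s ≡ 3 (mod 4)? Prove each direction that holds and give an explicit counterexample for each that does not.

(⟹) This fails: s = 1 gives 1 ≡ 1 (mod 2) but 1 ≡ 1 (mod 3), so the conjunction on the right does not hold.

(⟸) Conversely, if s ≡ 2 (mod 3) and s ≡ 3 (mod 4), then by the Chinese remainder theorem s ≡ 11 (mod 12). Since 11 ≡ 1 (mod 2) and 2 ∣ 12, we get s ≡ 1 (mod 2).

Not equivalent: only (⇐) holds.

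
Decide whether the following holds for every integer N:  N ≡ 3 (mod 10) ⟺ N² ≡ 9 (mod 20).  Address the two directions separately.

(←) This fails: take N = 7. Then 7² = 49 ≡ 9 (mod 20), yet 7 ≡ 7 (mod 10), not 3.

(→) Suppose N ≡ 3 (mod 10). Working modulo 20, N ∈ {3, 13}; for each such r, r² ≡ 9 (mod 20).

Only the forward direction holds.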